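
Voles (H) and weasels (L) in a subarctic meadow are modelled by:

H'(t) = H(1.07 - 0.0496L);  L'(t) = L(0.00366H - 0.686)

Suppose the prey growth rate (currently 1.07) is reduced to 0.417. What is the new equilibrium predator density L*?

At the interior fixed point, setting dH/dt = 0 with H > 0 fixes L* = (prey growth rate)/(HL coefficient) — independent of the other coefficients.
With the change, L* = 0.417/0.0496 = 8.41; it falls from 21.6.

L* ≈ 8.41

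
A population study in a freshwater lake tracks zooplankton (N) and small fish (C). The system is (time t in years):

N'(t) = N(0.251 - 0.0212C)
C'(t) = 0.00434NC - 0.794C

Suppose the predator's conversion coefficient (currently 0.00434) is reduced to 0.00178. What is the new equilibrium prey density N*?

At the interior fixed point, setting dC/dt = 0 with C > 0 fixes N* = (predator death rate)/(NC coefficient) — independent of the other coefficients.
With the change, N* = 0.794/0.00178 = 446; it rises from 183.

N* ≈ 446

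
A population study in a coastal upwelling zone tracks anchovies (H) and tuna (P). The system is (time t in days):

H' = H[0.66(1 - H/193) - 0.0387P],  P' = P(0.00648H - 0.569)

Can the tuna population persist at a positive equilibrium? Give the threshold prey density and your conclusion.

Threshold H = 87.8; K > 87.8, so yes, the predator persists.

The predator equation gives dP/dt > 0 only when H > 0.569/0.00648 = 87.8.
Without the predator, H → K = 193. Since 193 > 87.8, the predator can invade and persist.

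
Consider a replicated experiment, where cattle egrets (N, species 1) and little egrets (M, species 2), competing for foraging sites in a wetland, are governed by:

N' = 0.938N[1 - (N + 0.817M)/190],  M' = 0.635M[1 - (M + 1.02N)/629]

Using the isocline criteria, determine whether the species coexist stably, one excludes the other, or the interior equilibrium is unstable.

Compare the nullcline intercepts: K1/α12 = 190/0.817 = 233 < K2 = 629; K2/α21 = 629/1.02 = 617 > K1 = 190.
Since the inequalities point opposite ways, species 2 can invade but species 1 cannot.

species 2 excludes species 1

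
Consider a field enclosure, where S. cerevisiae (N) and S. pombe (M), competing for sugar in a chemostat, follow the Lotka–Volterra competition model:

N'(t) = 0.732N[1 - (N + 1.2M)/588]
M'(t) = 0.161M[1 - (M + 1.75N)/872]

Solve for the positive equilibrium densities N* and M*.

N* ≈ 417, M* ≈ 143

Setting both brackets to zero gives the nullclines N + 1.2M = 588 and 1.75N + M = 872.
Substituting M = 872 - 1.75N into the first: N(1 - 1.2·1.75) = 588 - 1.2·872.
So N* = -458/-1.1 = 417, and then M* = 872 - 1.75·417 = 143.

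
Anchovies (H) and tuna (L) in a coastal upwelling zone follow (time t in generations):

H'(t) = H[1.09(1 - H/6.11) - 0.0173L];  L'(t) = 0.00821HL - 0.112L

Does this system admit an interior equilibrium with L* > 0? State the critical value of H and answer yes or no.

Threshold H = 13.6; K < 13.6, so no, the predator goes extinct.

The predator equation gives dL/dt > 0 only when H > 0.112/0.00821 = 13.6.
Without the predator, H → K = 6.11. Since 6.11 < 13.6, the predator cannot invade.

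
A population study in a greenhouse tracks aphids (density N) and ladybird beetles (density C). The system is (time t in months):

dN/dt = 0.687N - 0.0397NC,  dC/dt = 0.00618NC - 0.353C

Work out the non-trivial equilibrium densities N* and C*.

N* ≈ 57.1, C* ≈ 17.3

Set dC/dt = 0 with C > 0: 0.00618N - 0.353 = 0, so N* = 0.353/0.00618 = 57.1.
Set dN/dt = 0 with N > 0: 0.687 - 0.0397C = 0, so C* = 0.687/0.0397 = 17.3.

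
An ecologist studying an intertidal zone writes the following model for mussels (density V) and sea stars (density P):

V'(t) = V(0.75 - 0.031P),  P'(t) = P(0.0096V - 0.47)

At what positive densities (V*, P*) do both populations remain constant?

V* ≈ 49, P* ≈ 24.2

Set dP/dt = 0 with P > 0: 0.0096V - 0.47 = 0, so V* = 0.47/0.0096 = 49.
Set dV/dt = 0 with V > 0: 0.75 - 0.031P = 0, so P* = 0.75/0.031 = 24.2.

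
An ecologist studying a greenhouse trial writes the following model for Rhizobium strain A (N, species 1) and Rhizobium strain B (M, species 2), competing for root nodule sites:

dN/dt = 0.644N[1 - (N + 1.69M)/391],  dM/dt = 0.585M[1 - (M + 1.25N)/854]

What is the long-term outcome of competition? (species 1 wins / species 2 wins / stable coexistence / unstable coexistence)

species 2 excludes species 1

Compare the nullcline intercepts: K1/α12 = 391/1.69 = 231 < K2 = 854; K2/α21 = 854/1.25 = 683 > K1 = 391.
Since the inequalities point opposite ways, species 2 can invade but species 1 cannot.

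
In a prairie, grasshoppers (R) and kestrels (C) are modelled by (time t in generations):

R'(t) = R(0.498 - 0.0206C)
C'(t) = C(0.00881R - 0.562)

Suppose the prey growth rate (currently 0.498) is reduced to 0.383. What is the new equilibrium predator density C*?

C* ≈ 18.6

At the interior fixed point, setting dR/dt = 0 with R > 0 fixes C* = (prey growth rate)/(RC coefficient) — independent of the other coefficients.
With the change, C* = 0.383/0.0206 = 18.6; it falls from 24.2.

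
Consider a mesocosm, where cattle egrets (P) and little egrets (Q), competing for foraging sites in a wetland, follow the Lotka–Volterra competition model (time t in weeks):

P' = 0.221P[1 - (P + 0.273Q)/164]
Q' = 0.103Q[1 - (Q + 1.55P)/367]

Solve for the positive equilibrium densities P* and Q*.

Setting both brackets to zero gives the nullclines P + 0.273Q = 164 and 1.55P + Q = 367.
Substituting Q = 367 - 1.55P into the first: P(1 - 0.273·1.55) = 164 - 0.273·367.
So P* = 63.8/0.577 = 111, and then Q* = 367 - 1.55·111 = 196.

P* ≈ 111, Q* ≈ 196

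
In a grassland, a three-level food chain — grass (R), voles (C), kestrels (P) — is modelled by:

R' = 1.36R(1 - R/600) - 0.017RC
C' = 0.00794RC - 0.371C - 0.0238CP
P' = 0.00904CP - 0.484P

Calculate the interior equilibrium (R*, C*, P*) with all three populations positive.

R* ≈ 198, C* ≈ 53.5, P* ≈ 50.6

From dP/dt = 0: 0.00904C* = 0.484, so C* = 53.5.
From dR/dt = 0: 1.36(1 - R*/600) = 0.017·53.5, giving R* = 600·(1 - 0.669) = 198.
From dC/dt = 0: 0.00794·198 - 0.371 = 0.0238P*, so P* = 1.2/0.0238 = 50.6.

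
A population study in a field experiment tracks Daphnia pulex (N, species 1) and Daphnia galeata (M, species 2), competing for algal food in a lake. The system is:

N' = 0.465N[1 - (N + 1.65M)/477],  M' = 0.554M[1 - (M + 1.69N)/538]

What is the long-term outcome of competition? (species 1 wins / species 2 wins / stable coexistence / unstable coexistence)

unstable coexistence (outcome depends on initial conditions)

Compare the nullcline intercepts: K1/α12 = 477/1.65 = 289 < K2 = 538; K2/α21 = 538/1.69 = 318 < K1 = 477.
Since both are reversed, neither can invade when rare; the interior point is a saddle.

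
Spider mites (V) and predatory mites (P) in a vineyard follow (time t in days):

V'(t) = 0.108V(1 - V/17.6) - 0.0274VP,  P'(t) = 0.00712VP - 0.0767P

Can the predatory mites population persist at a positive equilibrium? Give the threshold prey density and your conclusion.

Threshold V = 10.8; K > 10.8, so yes, the predator persists.

The predator equation gives dP/dt > 0 only when V > 0.0767/0.00712 = 10.8.
Without the predator, V → K = 17.6. Since 17.6 > 10.8, the predator can invade and persist.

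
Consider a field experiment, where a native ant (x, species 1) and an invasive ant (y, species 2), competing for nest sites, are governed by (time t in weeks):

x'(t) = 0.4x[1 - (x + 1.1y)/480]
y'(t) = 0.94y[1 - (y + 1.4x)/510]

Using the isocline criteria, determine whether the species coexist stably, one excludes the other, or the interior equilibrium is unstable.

unstable coexistence (outcome depends on initial conditions)

Compare the nullcline intercepts: K1/α12 = 480/1.1 = 436 < K2 = 510; K2/α21 = 510/1.4 = 364 < K1 = 480.
Since both are reversed, neither can invade when rare; the interior point is a saddle.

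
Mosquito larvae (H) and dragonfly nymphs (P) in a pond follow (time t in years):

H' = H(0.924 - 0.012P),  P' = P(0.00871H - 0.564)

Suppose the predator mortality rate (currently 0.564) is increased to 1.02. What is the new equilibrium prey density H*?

H* ≈ 117

At the interior fixed point, setting dP/dt = 0 with P > 0 fixes H* = (predator death rate)/(HP coefficient) — independent of the other coefficients.
With the change, H* = 1.02/0.00871 = 117; it rises from 64.8.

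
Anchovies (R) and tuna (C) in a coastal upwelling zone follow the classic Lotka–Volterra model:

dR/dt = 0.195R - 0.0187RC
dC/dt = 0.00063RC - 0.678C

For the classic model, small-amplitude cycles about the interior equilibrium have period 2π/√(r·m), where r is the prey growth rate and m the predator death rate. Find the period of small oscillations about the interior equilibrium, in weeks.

Here r = 0.195 and m = 0.678, so r·m = 0.132.
ω = √0.132 = 0.364 per week, hence T = 2π/ω ≈ 17.3 weeks.

T ≈ 17.3 weeks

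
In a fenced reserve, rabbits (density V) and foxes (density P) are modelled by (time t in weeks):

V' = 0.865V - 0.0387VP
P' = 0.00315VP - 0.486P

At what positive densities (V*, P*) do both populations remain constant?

Set dP/dt = 0 with P > 0: 0.00315V - 0.486 = 0, so V* = 0.486/0.00315 = 154.
Set dV/dt = 0 with V > 0: 0.865 - 0.0387P = 0, so P* = 0.865/0.0387 = 22.4.

V* ≈ 154, P* ≈ 22.4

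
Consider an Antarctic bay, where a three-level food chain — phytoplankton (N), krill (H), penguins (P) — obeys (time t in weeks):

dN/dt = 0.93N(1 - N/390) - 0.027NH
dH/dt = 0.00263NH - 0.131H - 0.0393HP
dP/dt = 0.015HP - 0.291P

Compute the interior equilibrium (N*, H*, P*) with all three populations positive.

N* ≈ 170, H* ≈ 19.4, P* ≈ 8.07

From dP/dt = 0: 0.015H* = 0.291, so H* = 19.4.
From dN/dt = 0: 0.93(1 - N*/390) = 0.027·19.4, giving N* = 390·(1 - 0.563) = 170.
From dH/dt = 0: 0.00263·170 - 0.131 = 0.0393P*, so P* = 0.317/0.0393 = 8.07.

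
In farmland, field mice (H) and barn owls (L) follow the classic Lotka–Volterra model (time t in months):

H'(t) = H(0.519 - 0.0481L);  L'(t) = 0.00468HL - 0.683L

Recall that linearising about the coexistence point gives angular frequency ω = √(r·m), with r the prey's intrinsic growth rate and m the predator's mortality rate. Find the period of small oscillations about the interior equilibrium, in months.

Here r = 0.519 and m = 0.683, so r·m = 0.354.
ω = √0.354 = 0.595 per month, hence T = 2π/ω ≈ 10.6 months.

T ≈ 10.6 months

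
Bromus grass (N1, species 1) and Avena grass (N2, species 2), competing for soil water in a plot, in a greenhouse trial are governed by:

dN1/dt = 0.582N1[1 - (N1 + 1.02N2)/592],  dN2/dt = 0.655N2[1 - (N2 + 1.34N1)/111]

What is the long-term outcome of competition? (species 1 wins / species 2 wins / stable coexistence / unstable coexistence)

Compare the nullcline intercepts: K1/α12 = 592/1.02 = 580 > K2 = 111; K2/α21 = 111/1.34 = 82.8 < K1 = 592.
Since the inequalities point opposite ways, species 1 can invade but species 2 cannot.

species 1 excludes species 2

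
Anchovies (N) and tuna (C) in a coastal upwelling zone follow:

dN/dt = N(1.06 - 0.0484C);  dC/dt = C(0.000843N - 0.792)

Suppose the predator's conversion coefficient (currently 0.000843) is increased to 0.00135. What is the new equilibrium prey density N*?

N* ≈ 587

At the interior fixed point, setting dC/dt = 0 with C > 0 fixes N* = (predator death rate)/(NC coefficient) — independent of the other coefficients.
With the change, N* = 0.792/0.00135 = 587; it falls from 940.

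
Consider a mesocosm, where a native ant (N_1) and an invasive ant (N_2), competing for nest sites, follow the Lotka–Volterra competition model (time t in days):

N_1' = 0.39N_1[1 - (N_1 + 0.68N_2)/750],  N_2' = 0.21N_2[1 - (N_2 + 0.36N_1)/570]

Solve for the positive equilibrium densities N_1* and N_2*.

Setting both brackets to zero gives the nullclines N_1 + 0.68N_2 = 750 and 0.36N_1 + N_2 = 570.
Substituting N_2 = 570 - 0.36N_1 into the first: N_1(1 - 0.68·0.36) = 750 - 0.68·570.
So N_1* = 362/0.755 = 480, and then N_2* = 570 - 0.36·480 = 397.

N_1* ≈ 480, N_2* ≈ 397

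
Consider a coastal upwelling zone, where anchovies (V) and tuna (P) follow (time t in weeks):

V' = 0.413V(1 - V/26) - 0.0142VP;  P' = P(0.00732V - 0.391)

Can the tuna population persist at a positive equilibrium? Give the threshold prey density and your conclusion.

The predator equation gives dP/dt > 0 only when V > 0.391/0.00732 = 53.4.
Without the predator, V → K = 26. Since 26 < 53.4, the predator cannot invade.

Threshold V = 53.4; K < 53.4, so no, the predator goes extinct.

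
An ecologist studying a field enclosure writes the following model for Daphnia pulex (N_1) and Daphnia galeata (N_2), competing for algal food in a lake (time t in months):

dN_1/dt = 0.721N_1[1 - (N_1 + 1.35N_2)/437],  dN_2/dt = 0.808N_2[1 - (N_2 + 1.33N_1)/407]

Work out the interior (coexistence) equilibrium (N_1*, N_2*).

Setting both brackets to zero gives the nullclines N_1 + 1.35N_2 = 437 and 1.33N_1 + N_2 = 407.
Substituting N_2 = 407 - 1.33N_1 into the first: N_1(1 - 1.35·1.33) = 437 - 1.35·407.
So N_1* = -112/-0.796 = 141, and then N_2* = 407 - 1.33·141 = 219.

N_1* ≈ 141, N_2* ≈ 219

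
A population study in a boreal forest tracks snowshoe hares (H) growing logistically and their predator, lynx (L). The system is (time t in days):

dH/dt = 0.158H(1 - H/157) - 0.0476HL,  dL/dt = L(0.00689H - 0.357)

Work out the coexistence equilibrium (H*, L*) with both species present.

H* ≈ 51.8, L* ≈ 2.22

From dL/dt = 0 with L > 0: 0.00689H* = 0.357, so H* = 51.8.
Substitute into dH/dt = 0: 0.158(1 - 51.8/157) = 0.0476L*.
The bracket is 0.67, giving L* = 0.106/0.0476 = 2.22.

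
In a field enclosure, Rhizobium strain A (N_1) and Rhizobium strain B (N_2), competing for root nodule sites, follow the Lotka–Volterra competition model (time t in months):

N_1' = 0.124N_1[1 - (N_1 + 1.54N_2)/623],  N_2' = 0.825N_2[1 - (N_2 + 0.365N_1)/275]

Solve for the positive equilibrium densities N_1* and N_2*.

N_1* ≈ 456, N_2* ≈ 109

Setting both brackets to zero gives the nullclines N_1 + 1.54N_2 = 623 and 0.365N_1 + N_2 = 275.
Substituting N_2 = 275 - 0.365N_1 into the first: N_1(1 - 1.54·0.365) = 623 - 1.54·275.
So N_1* = 200/0.438 = 456, and then N_2* = 275 - 0.365·456 = 109.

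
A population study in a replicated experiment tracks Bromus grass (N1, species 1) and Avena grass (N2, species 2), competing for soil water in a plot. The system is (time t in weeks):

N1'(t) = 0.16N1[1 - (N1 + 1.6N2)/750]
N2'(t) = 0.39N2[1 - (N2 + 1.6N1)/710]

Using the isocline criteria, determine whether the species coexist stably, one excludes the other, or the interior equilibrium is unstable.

Compare the nullcline intercepts: K1/α12 = 750/1.6 = 469 < K2 = 710; K2/α21 = 710/1.6 = 444 < K1 = 750.
Since both are reversed, neither can invade when rare; the interior point is a saddle.

unstable coexistence (outcome depends on initial conditions)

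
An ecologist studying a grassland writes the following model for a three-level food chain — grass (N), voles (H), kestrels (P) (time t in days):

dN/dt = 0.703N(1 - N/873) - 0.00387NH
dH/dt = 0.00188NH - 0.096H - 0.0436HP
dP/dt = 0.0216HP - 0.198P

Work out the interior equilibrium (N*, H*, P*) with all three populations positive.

N* ≈ 829, H* ≈ 9.17, P* ≈ 33.5

From dP/dt = 0: 0.0216H* = 0.198, so H* = 9.17.
From dN/dt = 0: 0.703(1 - N*/873) = 0.00387·9.17, giving N* = 873·(1 - 0.0505) = 829.
From dH/dt = 0: 0.00188·829 - 0.096 = 0.0436P*, so P* = 1.46/0.0436 = 33.5.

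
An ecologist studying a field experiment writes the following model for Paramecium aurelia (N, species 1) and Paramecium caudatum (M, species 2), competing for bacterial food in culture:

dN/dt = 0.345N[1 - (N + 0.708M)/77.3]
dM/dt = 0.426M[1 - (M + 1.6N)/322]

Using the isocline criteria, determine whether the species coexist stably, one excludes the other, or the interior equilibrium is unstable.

species 2 excludes species 1

Compare the nullcline intercepts: K1/α12 = 77.3/0.708 = 109 < K2 = 322; K2/α21 = 322/1.6 = 201 > K1 = 77.3.
Since the inequalities point opposite ways, species 2 can invade but species 1 cannot.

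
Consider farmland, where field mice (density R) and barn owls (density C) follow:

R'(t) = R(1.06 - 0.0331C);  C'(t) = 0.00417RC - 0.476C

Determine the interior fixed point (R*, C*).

R* ≈ 114, C* ≈ 32

Set dC/dt = 0 with C > 0: 0.00417R - 0.476 = 0, so R* = 0.476/0.00417 = 114.
Set dR/dt = 0 with R > 0: 1.06 - 0.0331C = 0, so C* = 1.06/0.0331 = 32.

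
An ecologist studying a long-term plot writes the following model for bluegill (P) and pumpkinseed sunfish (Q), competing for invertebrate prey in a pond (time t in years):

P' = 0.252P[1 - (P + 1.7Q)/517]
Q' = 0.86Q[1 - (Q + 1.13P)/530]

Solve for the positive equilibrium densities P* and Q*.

P* ≈ 417, Q* ≈ 58.9

Setting both brackets to zero gives the nullclines P + 1.7Q = 517 and 1.13P + Q = 530.
Substituting Q = 530 - 1.13P into the first: P(1 - 1.7·1.13) = 517 - 1.7·530.
So P* = -384/-0.921 = 417, and then Q* = 530 - 1.13·417 = 58.9.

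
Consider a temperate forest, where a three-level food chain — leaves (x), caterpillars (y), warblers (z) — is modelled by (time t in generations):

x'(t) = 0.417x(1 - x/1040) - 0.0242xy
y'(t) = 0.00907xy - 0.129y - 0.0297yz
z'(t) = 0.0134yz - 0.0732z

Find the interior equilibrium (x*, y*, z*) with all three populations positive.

x* ≈ 710, y* ≈ 5.46, z* ≈ 213

From dz/dt = 0: 0.0134y* = 0.0732, so y* = 5.46.
From dx/dt = 0: 0.417(1 - x*/1040) = 0.0242·5.46, giving x* = 1040·(1 - 0.317) = 710.
From dy/dt = 0: 0.00907·710 - 0.129 = 0.0297z*, so z* = 6.31/0.0297 = 213.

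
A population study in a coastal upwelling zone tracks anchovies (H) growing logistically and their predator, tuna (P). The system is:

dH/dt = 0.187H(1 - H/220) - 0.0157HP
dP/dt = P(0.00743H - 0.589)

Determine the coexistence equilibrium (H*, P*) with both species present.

From dP/dt = 0 with P > 0: 0.00743H* = 0.589, so H* = 79.3.
Substitute into dH/dt = 0: 0.187(1 - 79.3/220) = 0.0157P*.
The bracket is 0.64, giving P* = 0.12/0.0157 = 7.62.

H* ≈ 79.3, P* ≈ 7.62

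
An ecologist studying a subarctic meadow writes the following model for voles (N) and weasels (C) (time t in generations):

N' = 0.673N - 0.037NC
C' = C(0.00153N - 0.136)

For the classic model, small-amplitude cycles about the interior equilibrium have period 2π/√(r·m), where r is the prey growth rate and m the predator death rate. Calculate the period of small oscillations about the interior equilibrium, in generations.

Here r = 0.673 and m = 0.136, so r·m = 0.0915.
ω = √0.0915 = 0.303 per generation, hence T = 2π/ω ≈ 20.8 generations.

T ≈ 20.8 generations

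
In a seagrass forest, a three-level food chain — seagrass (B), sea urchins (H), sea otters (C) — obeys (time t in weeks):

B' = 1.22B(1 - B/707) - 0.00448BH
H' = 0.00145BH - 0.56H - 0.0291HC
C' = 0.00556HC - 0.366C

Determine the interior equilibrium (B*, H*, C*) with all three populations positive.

B* ≈ 536, H* ≈ 65.8, C* ≈ 7.47

From dC/dt = 0: 0.00556H* = 0.366, so H* = 65.8.
From dB/dt = 0: 1.22(1 - B*/707) = 0.00448·65.8, giving B* = 707·(1 - 0.242) = 536.
From dH/dt = 0: 0.00145·536 - 0.56 = 0.0291C*, so C* = 0.217/0.0291 = 7.47.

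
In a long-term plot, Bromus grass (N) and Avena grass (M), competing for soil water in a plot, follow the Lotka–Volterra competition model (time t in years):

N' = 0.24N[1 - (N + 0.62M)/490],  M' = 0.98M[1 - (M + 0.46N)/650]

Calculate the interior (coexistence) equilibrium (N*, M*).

N* ≈ 122, M* ≈ 594

Setting both brackets to zero gives the nullclines N + 0.62M = 490 and 0.46N + M = 650.
Substituting M = 650 - 0.46N into the first: N(1 - 0.62·0.46) = 490 - 0.62·650.
So N* = 87/0.715 = 122, and then M* = 650 - 0.46·122 = 594.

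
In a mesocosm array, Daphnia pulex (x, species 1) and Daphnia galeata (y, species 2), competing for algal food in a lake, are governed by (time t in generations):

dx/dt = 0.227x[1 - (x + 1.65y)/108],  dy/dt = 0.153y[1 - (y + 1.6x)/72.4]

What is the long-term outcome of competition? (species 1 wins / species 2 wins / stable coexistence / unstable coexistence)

unstable coexistence (outcome depends on initial conditions)

Compare the nullcline intercepts: K1/α12 = 108/1.65 = 65.5 < K2 = 72.4; K2/α21 = 72.4/1.6 = 45.2 < K1 = 108.
Since both are reversed, neither can invade when rare; the interior point is a saddle.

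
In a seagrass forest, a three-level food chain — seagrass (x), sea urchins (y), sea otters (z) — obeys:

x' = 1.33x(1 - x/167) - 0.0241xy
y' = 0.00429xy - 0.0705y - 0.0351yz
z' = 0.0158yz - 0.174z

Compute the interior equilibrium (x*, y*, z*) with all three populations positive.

x* ≈ 134, y* ≈ 11, z* ≈ 14.3

From dz/dt = 0: 0.0158y* = 0.174, so y* = 11.
From dx/dt = 0: 1.33(1 - x*/167) = 0.0241·11, giving x* = 167·(1 - 0.2) = 134.
From dy/dt = 0: 0.00429·134 - 0.0705 = 0.0351z*, so z* = 0.503/0.0351 = 14.3.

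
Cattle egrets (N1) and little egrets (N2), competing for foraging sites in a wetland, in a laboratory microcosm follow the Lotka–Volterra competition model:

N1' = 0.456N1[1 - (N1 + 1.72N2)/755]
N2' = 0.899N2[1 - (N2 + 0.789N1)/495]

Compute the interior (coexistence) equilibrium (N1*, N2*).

Setting both brackets to zero gives the nullclines N1 + 1.72N2 = 755 and 0.789N1 + N2 = 495.
Substituting N2 = 495 - 0.789N1 into the first: N1(1 - 1.72·0.789) = 755 - 1.72·495.
So N1* = -96.4/-0.357 = 270, and then N2* = 495 - 0.789·270 = 282.

N1* ≈ 270, N2* ≈ 282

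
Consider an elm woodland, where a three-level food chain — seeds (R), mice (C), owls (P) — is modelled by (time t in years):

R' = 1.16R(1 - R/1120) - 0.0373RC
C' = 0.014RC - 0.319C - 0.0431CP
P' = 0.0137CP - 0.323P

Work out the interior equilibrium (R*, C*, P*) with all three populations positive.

R* ≈ 271, C* ≈ 23.6, P* ≈ 80.6

From dP/dt = 0: 0.0137C* = 0.323, so C* = 23.6.
From dR/dt = 0: 1.16(1 - R*/1120) = 0.0373·23.6, giving R* = 1120·(1 - 0.758) = 271.
From dC/dt = 0: 0.014·271 - 0.319 = 0.0431P*, so P* = 3.47/0.0431 = 80.6.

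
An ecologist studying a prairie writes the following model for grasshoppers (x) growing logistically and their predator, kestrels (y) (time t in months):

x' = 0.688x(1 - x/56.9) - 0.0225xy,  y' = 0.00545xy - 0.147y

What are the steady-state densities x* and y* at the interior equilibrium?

x* ≈ 27, y* ≈ 16.1

From dy/dt = 0 with y > 0: 0.00545x* = 0.147, so x* = 27.
Substitute into dx/dt = 0: 0.688(1 - 27/56.9) = 0.0225y*.
The bracket is 0.526, giving y* = 0.362/0.0225 = 16.1.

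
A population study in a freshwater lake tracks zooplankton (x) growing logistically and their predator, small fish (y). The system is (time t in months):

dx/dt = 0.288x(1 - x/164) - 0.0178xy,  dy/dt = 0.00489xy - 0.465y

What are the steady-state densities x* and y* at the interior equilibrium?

x* ≈ 95.1, y* ≈ 6.8

From dy/dt = 0 with y > 0: 0.00489x* = 0.465, so x* = 95.1.
Substitute into dx/dt = 0: 0.288(1 - 95.1/164) = 0.0178y*.
The bracket is 0.42, giving y* = 0.121/0.0178 = 6.8.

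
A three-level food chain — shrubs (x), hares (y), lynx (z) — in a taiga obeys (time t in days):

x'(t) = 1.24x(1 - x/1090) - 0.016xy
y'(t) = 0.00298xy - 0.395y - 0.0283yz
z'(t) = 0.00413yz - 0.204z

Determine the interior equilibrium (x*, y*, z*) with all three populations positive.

x* ≈ 395, y* ≈ 49.4, z* ≈ 27.7

From dz/dt = 0: 0.00413y* = 0.204, so y* = 49.4.
From dx/dt = 0: 1.24(1 - x*/1090) = 0.016·49.4, giving x* = 1090·(1 - 0.637) = 395.
From dy/dt = 0: 0.00298·395 - 0.395 = 0.0283z*, so z* = 0.783/0.0283 = 27.7.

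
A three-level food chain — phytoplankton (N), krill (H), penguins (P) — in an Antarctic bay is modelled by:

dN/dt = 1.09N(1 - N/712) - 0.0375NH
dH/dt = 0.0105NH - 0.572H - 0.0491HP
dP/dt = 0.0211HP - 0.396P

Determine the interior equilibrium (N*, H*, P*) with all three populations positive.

N* ≈ 252, H* ≈ 18.8, P* ≈ 42.3

From dP/dt = 0: 0.0211H* = 0.396, so H* = 18.8.
From dN/dt = 0: 1.09(1 - N*/712) = 0.0375·18.8, giving N* = 712·(1 - 0.646) = 252.
From dH/dt = 0: 0.0105·252 - 0.572 = 0.0491P*, so P* = 2.08/0.0491 = 42.3.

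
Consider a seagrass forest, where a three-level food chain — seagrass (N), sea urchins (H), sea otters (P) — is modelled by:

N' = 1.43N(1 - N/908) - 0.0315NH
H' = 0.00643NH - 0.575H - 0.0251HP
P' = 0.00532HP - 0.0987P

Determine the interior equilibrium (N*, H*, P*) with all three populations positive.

N* ≈ 537, H* ≈ 18.6, P* ≈ 115

From dP/dt = 0: 0.00532H* = 0.0987, so H* = 18.6.
From dN/dt = 0: 1.43(1 - N*/908) = 0.0315·18.6, giving N* = 908·(1 - 0.409) = 537.
From dH/dt = 0: 0.00643·537 - 0.575 = 0.0251P*, so P* = 2.88/0.0251 = 115.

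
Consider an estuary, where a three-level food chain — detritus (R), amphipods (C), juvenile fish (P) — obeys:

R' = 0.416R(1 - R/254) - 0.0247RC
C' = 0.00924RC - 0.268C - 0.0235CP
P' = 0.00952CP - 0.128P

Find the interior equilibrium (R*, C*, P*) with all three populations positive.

From dP/dt = 0: 0.00952C* = 0.128, so C* = 13.4.
From dR/dt = 0: 0.416(1 - R*/254) = 0.0247·13.4, giving R* = 254·(1 - 0.798) = 51.2.
From dC/dt = 0: 0.00924·51.2 - 0.268 = 0.0235P*, so P* = 0.205/0.0235 = 8.74.

R* ≈ 51.2, C* ≈ 13.4, P* ≈ 8.74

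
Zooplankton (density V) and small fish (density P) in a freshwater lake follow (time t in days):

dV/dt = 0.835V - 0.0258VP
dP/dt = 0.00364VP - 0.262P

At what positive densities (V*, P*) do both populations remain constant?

V* ≈ 72, P* ≈ 32.4

Set dP/dt = 0 with P > 0: 0.00364V - 0.262 = 0, so V* = 0.262/0.00364 = 72.
Set dV/dt = 0 with V > 0: 0.835 - 0.0258P = 0, so P* = 0.835/0.0258 = 32.4.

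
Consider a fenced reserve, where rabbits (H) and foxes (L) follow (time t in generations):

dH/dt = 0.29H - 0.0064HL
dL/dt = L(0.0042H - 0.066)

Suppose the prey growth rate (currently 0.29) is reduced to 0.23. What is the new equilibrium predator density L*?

L* ≈ 35.9

At the interior fixed point, setting dH/dt = 0 with H > 0 fixes L* = (prey growth rate)/(HL coefficient) — independent of the other coefficients.
With the change, L* = 0.23/0.0064 = 35.9; it falls from 45.3.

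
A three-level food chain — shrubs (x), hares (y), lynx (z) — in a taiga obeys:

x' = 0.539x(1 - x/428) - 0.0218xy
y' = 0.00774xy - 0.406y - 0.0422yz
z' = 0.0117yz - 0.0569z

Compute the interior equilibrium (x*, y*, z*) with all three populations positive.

x* ≈ 344, y* ≈ 4.86, z* ≈ 53.4

From dz/dt = 0: 0.0117y* = 0.0569, so y* = 4.86.
From dx/dt = 0: 0.539(1 - x*/428) = 0.0218·4.86, giving x* = 428·(1 - 0.197) = 344.
From dy/dt = 0: 0.00774·344 - 0.406 = 0.0422z*, so z* = 2.26/0.0422 = 53.4.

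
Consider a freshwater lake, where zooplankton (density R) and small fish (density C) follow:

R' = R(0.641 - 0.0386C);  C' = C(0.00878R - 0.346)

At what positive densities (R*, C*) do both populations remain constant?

Set dC/dt = 0 with C > 0: 0.00878R - 0.346 = 0, so R* = 0.346/0.00878 = 39.4.
Set dR/dt = 0 with R > 0: 0.641 - 0.0386C = 0, so C* = 0.641/0.0386 = 16.6.

R* ≈ 39.4, C* ≈ 16.6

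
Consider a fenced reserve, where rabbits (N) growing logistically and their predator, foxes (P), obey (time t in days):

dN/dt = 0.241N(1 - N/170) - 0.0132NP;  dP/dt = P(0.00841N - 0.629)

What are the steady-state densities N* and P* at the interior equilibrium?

N* ≈ 74.8, P* ≈ 10.2

From dP/dt = 0 with P > 0: 0.00841N* = 0.629, so N* = 74.8.
Substitute into dN/dt = 0: 0.241(1 - 74.8/170) = 0.0132P*.
The bracket is 0.56, giving P* = 0.135/0.0132 = 10.2.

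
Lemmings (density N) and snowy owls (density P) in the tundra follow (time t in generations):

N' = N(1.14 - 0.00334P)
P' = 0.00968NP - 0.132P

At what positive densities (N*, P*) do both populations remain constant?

N* ≈ 13.6, P* ≈ 341

Set dP/dt = 0 with P > 0: 0.00968N - 0.132 = 0, so N* = 0.132/0.00968 = 13.6.
Set dN/dt = 0 with N > 0: 1.14 - 0.00334P = 0, so P* = 1.14/0.00334 = 341.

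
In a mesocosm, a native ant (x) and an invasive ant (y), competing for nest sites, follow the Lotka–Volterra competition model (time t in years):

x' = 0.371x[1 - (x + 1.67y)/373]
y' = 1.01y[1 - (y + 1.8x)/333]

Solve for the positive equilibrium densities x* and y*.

Setting both brackets to zero gives the nullclines x + 1.67y = 373 and 1.8x + y = 333.
Substituting y = 333 - 1.8x into the first: x(1 - 1.67·1.8) = 373 - 1.67·333.
So x* = -183/-2.01 = 91.3, and then y* = 333 - 1.8·91.3 = 169.

x* ≈ 91.3, y* ≈ 169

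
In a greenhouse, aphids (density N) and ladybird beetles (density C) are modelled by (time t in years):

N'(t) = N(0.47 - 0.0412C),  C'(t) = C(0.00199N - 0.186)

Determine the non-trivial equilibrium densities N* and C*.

N* ≈ 93.5, C* ≈ 11.4

Set dC/dt = 0 with C > 0: 0.00199N - 0.186 = 0, so N* = 0.186/0.00199 = 93.5.
Set dN/dt = 0 with N > 0: 0.47 - 0.0412C = 0, so C* = 0.47/0.0412 = 11.4.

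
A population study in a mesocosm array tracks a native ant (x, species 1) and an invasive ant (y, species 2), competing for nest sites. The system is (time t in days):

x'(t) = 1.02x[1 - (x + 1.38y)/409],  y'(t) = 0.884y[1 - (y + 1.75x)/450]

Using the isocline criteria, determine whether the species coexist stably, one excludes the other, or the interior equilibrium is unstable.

Compare the nullcline intercepts: K1/α12 = 409/1.38 = 296 < K2 = 450; K2/α21 = 450/1.75 = 257 < K1 = 409.
Since both are reversed, neither can invade when rare; the interior point is a saddle.

unstable coexistence (outcome depends on initial conditions)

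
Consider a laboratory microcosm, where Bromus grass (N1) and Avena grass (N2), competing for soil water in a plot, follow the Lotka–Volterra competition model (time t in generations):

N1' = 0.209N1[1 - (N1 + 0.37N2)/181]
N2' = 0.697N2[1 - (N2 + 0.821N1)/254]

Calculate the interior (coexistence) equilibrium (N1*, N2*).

N1* ≈ 125, N2* ≈ 151

Setting both brackets to zero gives the nullclines N1 + 0.37N2 = 181 and 0.821N1 + N2 = 254.
Substituting N2 = 254 - 0.821N1 into the first: N1(1 - 0.37·0.821) = 181 - 0.37·254.
So N1* = 87/0.696 = 125, and then N2* = 254 - 0.821·125 = 151.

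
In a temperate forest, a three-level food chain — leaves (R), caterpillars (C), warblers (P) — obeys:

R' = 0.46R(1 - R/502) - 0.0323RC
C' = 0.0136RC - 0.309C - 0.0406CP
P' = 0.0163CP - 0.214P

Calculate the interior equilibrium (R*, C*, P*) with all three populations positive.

From dP/dt = 0: 0.0163C* = 0.214, so C* = 13.1.
From dR/dt = 0: 0.46(1 - R*/502) = 0.0323·13.1, giving R* = 502·(1 - 0.922) = 39.2.
From dC/dt = 0: 0.0136·39.2 - 0.309 = 0.0406P*, so P* = 0.224/0.0406 = 5.53.

R* ≈ 39.2, C* ≈ 13.1, P* ≈ 5.53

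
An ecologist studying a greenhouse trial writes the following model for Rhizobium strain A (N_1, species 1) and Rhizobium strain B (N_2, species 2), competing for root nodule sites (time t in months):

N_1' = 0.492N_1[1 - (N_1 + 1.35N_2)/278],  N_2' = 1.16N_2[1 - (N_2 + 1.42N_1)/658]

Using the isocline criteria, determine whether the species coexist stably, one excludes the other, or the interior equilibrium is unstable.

species 2 excludes species 1

Compare the nullcline intercepts: K1/α12 = 278/1.35 = 206 < K2 = 658; K2/α21 = 658/1.42 = 463 > K1 = 278.
Since the inequalities point opposite ways, species 2 can invade but species 1 cannot.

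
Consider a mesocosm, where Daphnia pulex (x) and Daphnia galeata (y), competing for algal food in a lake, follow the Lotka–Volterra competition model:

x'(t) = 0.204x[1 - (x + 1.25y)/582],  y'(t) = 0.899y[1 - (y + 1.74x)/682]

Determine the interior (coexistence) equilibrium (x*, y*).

x* ≈ 230, y* ≈ 281

Setting both brackets to zero gives the nullclines x + 1.25y = 582 and 1.74x + y = 682.
Substituting y = 682 - 1.74x into the first: x(1 - 1.25·1.74) = 582 - 1.25·682.
So x* = -270/-1.17 = 230, and then y* = 682 - 1.74·230 = 281.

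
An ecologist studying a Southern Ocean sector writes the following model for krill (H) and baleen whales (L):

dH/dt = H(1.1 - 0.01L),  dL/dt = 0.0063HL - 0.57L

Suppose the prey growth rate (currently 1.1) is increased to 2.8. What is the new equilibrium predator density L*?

At the interior fixed point, setting dH/dt = 0 with H > 0 fixes L* = (prey growth rate)/(HL coefficient) — independent of the other coefficients.
With the change, L* = 2.8/0.01 = 280; it rises from 110.

L* ≈ 280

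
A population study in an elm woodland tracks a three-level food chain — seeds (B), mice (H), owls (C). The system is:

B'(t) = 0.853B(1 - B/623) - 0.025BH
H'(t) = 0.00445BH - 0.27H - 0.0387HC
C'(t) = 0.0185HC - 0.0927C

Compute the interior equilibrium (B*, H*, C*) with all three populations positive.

B* ≈ 532, H* ≈ 5.01, C* ≈ 54.1

From dC/dt = 0: 0.0185H* = 0.0927, so H* = 5.01.
From dB/dt = 0: 0.853(1 - B*/623) = 0.025·5.01, giving B* = 623·(1 - 0.147) = 532.
From dH/dt = 0: 0.00445·532 - 0.27 = 0.0387C*, so C* = 2.1/0.0387 = 54.1.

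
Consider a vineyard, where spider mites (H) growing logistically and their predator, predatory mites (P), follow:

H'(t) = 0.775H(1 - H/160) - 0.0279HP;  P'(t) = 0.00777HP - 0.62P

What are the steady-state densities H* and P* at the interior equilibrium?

From dP/dt = 0 with P > 0: 0.00777H* = 0.62, so H* = 79.8.
Substitute into dH/dt = 0: 0.775(1 - 79.8/160) = 0.0279P*.
The bracket is 0.501, giving P* = 0.388/0.0279 = 13.9.

H* ≈ 79.8, P* ≈ 13.9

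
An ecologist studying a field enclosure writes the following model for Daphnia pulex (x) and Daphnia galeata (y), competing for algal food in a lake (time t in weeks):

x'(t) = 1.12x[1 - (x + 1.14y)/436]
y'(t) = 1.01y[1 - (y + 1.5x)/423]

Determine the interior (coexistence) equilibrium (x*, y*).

Setting both brackets to zero gives the nullclines x + 1.14y = 436 and 1.5x + y = 423.
Substituting y = 423 - 1.5x into the first: x(1 - 1.14·1.5) = 436 - 1.14·423.
So x* = -46.2/-0.71 = 65.1, and then y* = 423 - 1.5·65.1 = 325.

x* ≈ 65.1, y* ≈ 325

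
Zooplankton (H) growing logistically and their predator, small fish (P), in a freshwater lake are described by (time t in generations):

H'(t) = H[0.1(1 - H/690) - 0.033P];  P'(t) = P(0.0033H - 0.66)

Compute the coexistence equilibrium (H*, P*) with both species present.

From dP/dt = 0 with P > 0: 0.0033H* = 0.66, so H* = 200.
Substitute into dH/dt = 0: 0.1(1 - 200/690) = 0.033P*.
The bracket is 0.71, giving P* = 0.071/0.033 = 2.15.

H* ≈ 200, P* ≈ 2.15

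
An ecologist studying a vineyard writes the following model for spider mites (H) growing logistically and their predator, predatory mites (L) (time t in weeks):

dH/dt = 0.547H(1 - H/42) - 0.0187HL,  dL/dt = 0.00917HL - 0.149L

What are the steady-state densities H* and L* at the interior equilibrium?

From dL/dt = 0 with L > 0: 0.00917H* = 0.149, so H* = 16.2.
Substitute into dH/dt = 0: 0.547(1 - 16.2/42) = 0.0187L*.
The bracket is 0.613, giving L* = 0.335/0.0187 = 17.9.

H* ≈ 16.2, L* ≈ 17.9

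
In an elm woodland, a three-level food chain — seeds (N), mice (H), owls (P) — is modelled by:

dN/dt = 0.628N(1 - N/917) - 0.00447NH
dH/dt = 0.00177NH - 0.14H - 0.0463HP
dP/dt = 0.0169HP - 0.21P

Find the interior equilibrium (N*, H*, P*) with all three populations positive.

N* ≈ 836, H* ≈ 12.4, P* ≈ 28.9

From dP/dt = 0: 0.0169H* = 0.21, so H* = 12.4.
From dN/dt = 0: 0.628(1 - N*/917) = 0.00447·12.4, giving N* = 917·(1 - 0.0884) = 836.
From dH/dt = 0: 0.00177·836 - 0.14 = 0.0463P*, so P* = 1.34/0.0463 = 28.9.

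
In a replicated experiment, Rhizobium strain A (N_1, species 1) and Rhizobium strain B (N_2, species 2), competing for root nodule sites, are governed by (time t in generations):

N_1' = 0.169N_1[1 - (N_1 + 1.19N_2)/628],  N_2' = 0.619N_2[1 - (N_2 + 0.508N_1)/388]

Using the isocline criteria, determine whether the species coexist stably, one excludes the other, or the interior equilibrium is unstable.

stable coexistence

Compare the nullcline intercepts: K1/α12 = 628/1.19 = 528 > K2 = 388; K2/α21 = 388/0.508 = 764 > K1 = 628.
Since both inequalities hold, each species can invade when rare, so the interior equilibrium is stable.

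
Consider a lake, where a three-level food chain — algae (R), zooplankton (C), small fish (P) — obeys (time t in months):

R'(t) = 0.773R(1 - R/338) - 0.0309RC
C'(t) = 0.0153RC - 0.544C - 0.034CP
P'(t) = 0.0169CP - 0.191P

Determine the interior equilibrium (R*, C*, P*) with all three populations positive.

From dP/dt = 0: 0.0169C* = 0.191, so C* = 11.3.
From dR/dt = 0: 0.773(1 - R*/338) = 0.0309·11.3, giving R* = 338·(1 - 0.452) = 185.
From dC/dt = 0: 0.0153·185 - 0.544 = 0.034P*, so P* = 2.29/0.034 = 67.4.

R* ≈ 185, C* ≈ 11.3, P* ≈ 67.4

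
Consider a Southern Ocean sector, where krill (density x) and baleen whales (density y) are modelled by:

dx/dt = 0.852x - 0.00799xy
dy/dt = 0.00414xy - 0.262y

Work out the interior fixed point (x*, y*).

x* ≈ 63.3, y* ≈ 107

Set dy/dt = 0 with y > 0: 0.00414x - 0.262 = 0, so x* = 0.262/0.00414 = 63.3.
Set dx/dt = 0 with x > 0: 0.852 - 0.00799y = 0, so y* = 0.852/0.00799 = 107.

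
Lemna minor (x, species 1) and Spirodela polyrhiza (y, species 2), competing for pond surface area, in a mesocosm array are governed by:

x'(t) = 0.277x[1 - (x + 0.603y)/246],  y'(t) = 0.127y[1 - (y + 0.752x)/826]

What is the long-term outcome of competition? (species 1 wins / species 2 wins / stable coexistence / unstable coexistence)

species 2 excludes species 1

Compare the nullcline intercepts: K1/α12 = 246/0.603 = 408 < K2 = 826; K2/α21 = 826/0.752 = 1100 > K1 = 246.
Since the inequalities point opposite ways, species 2 can invade but species 1 cannot.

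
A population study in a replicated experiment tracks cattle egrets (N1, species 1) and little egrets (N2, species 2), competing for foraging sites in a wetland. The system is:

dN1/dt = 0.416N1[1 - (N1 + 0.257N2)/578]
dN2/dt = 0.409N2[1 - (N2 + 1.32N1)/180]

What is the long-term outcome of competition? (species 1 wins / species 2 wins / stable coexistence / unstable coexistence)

Compare the nullcline intercepts: K1/α12 = 578/0.257 = 2250 > K2 = 180; K2/α21 = 180/1.32 = 136 < K1 = 578.
Since the inequalities point opposite ways, species 1 can invade but species 2 cannot.

species 1 excludes species 2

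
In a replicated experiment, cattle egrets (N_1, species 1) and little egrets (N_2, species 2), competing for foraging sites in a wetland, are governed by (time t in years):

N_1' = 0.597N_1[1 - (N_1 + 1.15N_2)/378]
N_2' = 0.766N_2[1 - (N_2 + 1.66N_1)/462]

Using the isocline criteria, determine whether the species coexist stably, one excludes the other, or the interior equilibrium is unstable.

Compare the nullcline intercepts: K1/α12 = 378/1.15 = 329 < K2 = 462; K2/α21 = 462/1.66 = 278 < K1 = 378.
Since both are reversed, neither can invade when rare; the interior point is a saddle.

unstable coexistence (outcome depends on initial conditions)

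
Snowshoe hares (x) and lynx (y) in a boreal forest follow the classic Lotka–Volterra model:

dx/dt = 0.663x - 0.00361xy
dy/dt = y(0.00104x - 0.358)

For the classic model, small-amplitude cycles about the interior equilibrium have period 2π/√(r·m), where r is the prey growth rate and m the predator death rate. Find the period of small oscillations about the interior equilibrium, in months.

T ≈ 12.9 months

Here r = 0.663 and m = 0.358, so r·m = 0.237.
ω = √0.237 = 0.487 per month, hence T = 2π/ω ≈ 12.9 months.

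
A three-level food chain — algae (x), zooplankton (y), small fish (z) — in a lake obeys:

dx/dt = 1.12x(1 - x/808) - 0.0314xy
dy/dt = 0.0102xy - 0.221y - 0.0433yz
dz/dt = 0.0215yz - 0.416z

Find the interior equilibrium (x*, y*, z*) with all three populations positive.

From dz/dt = 0: 0.0215y* = 0.416, so y* = 19.3.
From dx/dt = 0: 1.12(1 - x*/808) = 0.0314·19.3, giving x* = 808·(1 - 0.542) = 370.
From dy/dt = 0: 0.0102·370 - 0.221 = 0.0433z*, so z* = 3.55/0.0433 = 82.

x* ≈ 370, y* ≈ 19.3, z* ≈ 82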